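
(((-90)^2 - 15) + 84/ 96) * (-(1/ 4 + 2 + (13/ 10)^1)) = -4592777/ 160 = -28704.86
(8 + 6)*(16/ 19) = 224/ 19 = 11.79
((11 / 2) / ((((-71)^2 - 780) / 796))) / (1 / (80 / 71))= 350240 / 302531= 1.16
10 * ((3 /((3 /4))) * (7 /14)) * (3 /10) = 6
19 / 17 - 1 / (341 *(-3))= 19454 / 17391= 1.12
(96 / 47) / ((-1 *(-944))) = 6 / 2773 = 0.00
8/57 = 0.14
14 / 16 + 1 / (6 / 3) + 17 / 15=301 / 120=2.51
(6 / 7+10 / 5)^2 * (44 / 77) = 1600 / 343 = 4.66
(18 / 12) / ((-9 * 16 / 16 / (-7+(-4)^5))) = 1031 / 6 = 171.83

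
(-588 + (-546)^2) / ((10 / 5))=148764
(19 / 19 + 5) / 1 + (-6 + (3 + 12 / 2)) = 9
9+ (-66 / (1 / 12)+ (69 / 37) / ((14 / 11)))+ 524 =-257.53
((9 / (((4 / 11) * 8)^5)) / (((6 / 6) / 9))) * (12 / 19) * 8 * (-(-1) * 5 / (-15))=-0.65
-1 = -1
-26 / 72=-13 / 36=-0.36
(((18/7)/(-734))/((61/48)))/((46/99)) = -21384/3604307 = -0.01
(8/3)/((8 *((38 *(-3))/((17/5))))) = -17/1710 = -0.01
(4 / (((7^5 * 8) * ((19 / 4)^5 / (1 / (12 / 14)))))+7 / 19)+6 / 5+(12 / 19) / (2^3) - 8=-1133013508181 / 178353410970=-6.35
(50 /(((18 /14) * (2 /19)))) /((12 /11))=338.66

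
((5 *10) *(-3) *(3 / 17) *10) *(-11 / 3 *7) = 115500 / 17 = 6794.12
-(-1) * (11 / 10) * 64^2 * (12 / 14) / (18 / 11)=247808 / 105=2360.08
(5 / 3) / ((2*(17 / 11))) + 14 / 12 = 29 / 17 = 1.71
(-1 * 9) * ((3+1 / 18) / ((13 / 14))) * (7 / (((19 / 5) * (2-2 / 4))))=-26950 / 741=-36.37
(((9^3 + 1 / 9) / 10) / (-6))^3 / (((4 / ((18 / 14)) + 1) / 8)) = -35319837041 / 10114875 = -3491.87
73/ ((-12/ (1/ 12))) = -73/ 144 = -0.51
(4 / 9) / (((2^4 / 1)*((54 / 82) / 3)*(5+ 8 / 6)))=41 / 2052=0.02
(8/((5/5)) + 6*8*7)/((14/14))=344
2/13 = 0.15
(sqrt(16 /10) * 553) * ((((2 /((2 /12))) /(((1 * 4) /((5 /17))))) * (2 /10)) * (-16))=-53088 * sqrt(10) /85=-1975.05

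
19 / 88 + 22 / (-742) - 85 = -2768999 / 32648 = -84.81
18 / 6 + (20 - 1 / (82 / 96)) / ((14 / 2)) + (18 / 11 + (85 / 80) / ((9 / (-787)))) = -85.58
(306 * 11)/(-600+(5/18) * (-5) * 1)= -60588/10825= -5.60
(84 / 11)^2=7056 / 121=58.31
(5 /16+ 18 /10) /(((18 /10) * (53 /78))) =2197 /1272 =1.73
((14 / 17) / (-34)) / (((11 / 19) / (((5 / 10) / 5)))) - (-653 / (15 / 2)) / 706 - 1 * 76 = -2554575433 / 33665610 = -75.88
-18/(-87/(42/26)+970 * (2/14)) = -126/593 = -0.21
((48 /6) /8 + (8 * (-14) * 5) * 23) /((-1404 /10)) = 2385 /26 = 91.73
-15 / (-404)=0.04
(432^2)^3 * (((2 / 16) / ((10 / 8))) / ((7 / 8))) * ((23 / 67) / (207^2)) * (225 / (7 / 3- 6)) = -43332248178524160 / 118657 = -365189143316.65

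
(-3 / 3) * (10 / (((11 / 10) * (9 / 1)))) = -100 / 99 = -1.01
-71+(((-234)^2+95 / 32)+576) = 1768447 / 32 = 55263.97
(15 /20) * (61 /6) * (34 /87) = 1037 /348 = 2.98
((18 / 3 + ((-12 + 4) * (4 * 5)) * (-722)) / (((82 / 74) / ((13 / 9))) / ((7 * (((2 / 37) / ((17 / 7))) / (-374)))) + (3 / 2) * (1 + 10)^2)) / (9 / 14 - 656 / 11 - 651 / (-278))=1.23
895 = 895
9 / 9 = 1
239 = 239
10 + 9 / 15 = 53 / 5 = 10.60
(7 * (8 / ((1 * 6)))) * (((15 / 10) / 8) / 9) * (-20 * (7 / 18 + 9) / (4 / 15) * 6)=-29575 / 36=-821.53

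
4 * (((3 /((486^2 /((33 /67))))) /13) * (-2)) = -22 /5714631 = -0.00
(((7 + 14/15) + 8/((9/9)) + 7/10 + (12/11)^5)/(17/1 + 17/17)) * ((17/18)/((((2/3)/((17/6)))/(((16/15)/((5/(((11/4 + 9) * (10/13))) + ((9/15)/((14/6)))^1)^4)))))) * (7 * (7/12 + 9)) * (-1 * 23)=-137652822254034375373442875/8896573958900978531016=-15472.57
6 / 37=0.16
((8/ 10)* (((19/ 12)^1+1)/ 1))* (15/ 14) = 31/ 14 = 2.21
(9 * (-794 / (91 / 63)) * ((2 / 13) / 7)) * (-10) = 1286280 / 1183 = 1087.30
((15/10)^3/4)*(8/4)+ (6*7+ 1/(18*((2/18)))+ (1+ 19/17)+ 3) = 13411/272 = 49.31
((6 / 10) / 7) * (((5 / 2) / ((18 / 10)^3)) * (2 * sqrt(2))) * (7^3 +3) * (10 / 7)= 432500 * sqrt(2) / 11907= 51.37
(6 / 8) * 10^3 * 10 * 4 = 30000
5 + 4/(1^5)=9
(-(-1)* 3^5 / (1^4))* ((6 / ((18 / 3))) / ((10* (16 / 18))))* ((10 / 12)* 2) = 729 / 16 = 45.56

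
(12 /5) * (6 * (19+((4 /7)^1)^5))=274.48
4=4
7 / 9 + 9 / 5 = 116 / 45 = 2.58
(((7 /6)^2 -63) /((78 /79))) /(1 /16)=-350602 /351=-998.87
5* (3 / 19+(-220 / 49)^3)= -1009795265 / 2235331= -451.74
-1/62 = -0.02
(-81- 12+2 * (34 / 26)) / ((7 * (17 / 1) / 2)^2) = -4700 / 184093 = -0.03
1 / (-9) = -0.11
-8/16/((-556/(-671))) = -671/1112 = -0.60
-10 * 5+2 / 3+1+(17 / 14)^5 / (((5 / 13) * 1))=-41.47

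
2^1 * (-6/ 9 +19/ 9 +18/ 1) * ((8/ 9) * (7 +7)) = 39200/ 81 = 483.95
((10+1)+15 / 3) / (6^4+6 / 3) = 8 / 649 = 0.01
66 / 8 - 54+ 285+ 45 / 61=239.99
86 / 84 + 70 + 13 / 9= 9131 / 126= 72.47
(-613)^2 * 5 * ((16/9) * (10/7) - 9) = -764689915/63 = -12137935.16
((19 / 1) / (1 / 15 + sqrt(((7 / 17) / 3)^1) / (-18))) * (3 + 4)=59850 * sqrt(357) / 1661 + 3662820 / 1661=2886.00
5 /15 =1 /3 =0.33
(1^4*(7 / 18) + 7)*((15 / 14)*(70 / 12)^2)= 116375 / 432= 269.39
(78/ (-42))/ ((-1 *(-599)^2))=13/ 2511607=0.00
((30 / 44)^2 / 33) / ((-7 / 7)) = -75 / 5324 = -0.01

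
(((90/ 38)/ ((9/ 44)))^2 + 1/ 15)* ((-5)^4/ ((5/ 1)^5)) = 726361/ 27075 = 26.83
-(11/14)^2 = -121/196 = -0.62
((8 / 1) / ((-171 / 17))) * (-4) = 544 / 171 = 3.18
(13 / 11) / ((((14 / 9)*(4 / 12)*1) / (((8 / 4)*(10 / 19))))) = 3510 / 1463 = 2.40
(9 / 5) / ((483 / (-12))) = -36 / 805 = -0.04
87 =87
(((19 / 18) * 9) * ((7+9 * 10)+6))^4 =14667743362801 / 16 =916733960175.06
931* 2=1862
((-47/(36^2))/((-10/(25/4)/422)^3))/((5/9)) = 11037868925/9216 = 1197685.43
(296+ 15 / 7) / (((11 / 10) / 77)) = 20870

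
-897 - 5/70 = -12559/14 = -897.07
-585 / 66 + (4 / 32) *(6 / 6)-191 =-17577 / 88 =-199.74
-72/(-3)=24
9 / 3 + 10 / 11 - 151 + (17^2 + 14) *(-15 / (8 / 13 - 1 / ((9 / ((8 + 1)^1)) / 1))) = 128369 / 11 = 11669.91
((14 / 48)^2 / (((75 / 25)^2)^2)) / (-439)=-0.00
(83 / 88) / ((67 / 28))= 581 / 1474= 0.39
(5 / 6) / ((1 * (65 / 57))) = 19 / 26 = 0.73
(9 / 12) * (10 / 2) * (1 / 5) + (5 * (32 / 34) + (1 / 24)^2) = 53441 / 9792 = 5.46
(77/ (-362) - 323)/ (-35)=117003/ 12670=9.23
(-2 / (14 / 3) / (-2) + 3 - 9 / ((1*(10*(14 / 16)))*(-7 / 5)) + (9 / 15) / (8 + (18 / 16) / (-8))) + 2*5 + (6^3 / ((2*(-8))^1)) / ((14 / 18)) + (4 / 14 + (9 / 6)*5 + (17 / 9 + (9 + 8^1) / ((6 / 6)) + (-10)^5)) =-221771220341 / 2218230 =-99976.66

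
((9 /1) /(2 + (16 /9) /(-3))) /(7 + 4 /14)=567 /646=0.88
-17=-17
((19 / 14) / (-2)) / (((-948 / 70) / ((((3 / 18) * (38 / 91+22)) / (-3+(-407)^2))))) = 0.00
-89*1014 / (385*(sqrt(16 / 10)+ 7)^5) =-60122637250 / 2741657251509+ 96198926980*sqrt(10) / 19191600760563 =-0.01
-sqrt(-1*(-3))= -sqrt(3)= -1.73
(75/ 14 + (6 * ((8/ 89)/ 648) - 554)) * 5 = -92287075/ 33642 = -2743.21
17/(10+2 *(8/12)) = 3/2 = 1.50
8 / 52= 0.15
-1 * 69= -69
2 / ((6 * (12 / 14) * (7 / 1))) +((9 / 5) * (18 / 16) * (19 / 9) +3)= 2639 / 360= 7.33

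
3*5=15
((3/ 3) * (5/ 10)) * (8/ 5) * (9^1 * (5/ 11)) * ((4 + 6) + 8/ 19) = 648/ 19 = 34.11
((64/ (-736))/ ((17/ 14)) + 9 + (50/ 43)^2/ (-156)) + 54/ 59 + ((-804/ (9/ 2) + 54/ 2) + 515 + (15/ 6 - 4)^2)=832692155121/ 2218038212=375.42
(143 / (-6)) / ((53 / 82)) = -5863 / 159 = -36.87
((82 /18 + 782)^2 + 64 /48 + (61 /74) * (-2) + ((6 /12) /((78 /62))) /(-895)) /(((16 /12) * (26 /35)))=302022814502297 /483531984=624618.07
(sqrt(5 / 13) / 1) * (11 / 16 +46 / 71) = 1517 * sqrt(65) / 14768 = 0.83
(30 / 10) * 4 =12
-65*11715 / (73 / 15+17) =-34823.55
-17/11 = -1.55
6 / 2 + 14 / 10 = 22 / 5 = 4.40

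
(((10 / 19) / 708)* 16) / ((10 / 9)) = 12 / 1121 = 0.01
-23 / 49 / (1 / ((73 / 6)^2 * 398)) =-24390833 / 882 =-27654.01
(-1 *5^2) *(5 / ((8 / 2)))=-125 / 4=-31.25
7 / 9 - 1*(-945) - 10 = 8422 / 9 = 935.78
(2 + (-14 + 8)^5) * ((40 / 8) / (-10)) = 3887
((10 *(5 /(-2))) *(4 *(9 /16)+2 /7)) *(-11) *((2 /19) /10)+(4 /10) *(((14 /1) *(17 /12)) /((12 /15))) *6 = 35559 /532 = 66.84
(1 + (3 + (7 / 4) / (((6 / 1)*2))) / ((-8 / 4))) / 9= -0.06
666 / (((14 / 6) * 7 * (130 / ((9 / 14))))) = 0.20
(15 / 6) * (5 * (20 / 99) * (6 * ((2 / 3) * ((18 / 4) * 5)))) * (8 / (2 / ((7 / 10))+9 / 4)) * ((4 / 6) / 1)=1120000 / 4719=237.34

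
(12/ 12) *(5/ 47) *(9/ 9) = 5/ 47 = 0.11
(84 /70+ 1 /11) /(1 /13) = 923 /55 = 16.78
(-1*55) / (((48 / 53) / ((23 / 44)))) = -6095 / 192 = -31.74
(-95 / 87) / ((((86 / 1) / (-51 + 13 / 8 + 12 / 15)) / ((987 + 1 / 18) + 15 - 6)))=614.33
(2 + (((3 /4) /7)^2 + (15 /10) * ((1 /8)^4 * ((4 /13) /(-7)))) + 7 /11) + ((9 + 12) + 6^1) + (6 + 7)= 612010649 /14350336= 42.65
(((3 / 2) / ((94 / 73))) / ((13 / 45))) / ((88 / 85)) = 837675 / 215072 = 3.89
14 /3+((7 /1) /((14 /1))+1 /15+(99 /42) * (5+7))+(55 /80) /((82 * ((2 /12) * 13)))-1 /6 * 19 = 27182201 /895440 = 30.36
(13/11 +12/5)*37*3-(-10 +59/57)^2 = 317.21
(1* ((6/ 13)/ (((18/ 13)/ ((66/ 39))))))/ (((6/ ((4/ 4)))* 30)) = 11/ 3510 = 0.00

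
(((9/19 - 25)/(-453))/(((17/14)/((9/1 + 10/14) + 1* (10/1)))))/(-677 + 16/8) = -0.00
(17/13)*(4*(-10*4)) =-2720/13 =-209.23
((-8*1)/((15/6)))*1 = -16/5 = -3.20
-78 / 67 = -1.16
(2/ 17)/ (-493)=-2/ 8381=-0.00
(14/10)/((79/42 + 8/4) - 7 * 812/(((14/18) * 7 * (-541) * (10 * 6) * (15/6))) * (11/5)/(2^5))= 0.36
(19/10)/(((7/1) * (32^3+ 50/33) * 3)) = 209/75697580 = 0.00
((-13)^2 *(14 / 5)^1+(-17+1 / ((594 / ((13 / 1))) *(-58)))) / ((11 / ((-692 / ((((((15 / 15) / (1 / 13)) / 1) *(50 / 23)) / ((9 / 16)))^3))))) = -4466144187245979 / 19735738880000000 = -0.23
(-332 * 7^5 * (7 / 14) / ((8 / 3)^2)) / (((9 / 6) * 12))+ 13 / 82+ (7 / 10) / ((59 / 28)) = -16871915323 / 774080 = -21796.09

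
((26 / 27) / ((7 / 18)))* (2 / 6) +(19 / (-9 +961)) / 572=4045355 / 4900896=0.83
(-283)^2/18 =80089/18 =4449.39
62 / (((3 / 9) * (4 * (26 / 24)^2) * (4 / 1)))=1674 / 169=9.91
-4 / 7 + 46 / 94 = -27 / 329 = -0.08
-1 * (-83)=83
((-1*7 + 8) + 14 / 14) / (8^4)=1 / 2048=0.00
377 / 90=4.19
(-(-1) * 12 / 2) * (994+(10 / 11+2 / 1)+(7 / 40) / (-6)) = 5981.28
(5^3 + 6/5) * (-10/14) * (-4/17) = 2524/119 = 21.21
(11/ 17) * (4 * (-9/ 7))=-396/ 119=-3.33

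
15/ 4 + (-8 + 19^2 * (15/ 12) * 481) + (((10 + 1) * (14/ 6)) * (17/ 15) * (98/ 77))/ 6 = 29302178/ 135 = 217053.17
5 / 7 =0.71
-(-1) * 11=11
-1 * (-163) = 163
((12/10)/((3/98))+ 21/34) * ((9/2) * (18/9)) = 60921/170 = 358.36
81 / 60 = 27 / 20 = 1.35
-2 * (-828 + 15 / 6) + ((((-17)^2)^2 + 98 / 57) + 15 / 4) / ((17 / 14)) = 70437.50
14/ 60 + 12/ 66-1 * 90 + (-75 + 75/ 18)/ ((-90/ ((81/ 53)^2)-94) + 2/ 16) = -22692196037/ 254825670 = -89.05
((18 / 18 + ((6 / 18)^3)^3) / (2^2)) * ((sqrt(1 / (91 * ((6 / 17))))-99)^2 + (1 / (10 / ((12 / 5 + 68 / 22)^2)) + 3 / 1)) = 56935294288351 / 23221019250-7733 * sqrt(9282) / 85293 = 2443.15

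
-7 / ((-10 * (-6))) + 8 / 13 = 389 / 780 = 0.50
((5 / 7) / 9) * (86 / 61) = 430 / 3843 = 0.11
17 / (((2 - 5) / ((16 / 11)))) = -272 / 33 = -8.24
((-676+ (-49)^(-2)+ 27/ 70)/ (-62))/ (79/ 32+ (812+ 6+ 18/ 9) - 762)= 43257304/ 240039975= 0.18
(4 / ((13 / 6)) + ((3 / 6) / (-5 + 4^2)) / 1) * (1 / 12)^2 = 541 / 41184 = 0.01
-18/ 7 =-2.57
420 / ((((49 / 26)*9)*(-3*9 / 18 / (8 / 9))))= -8320 / 567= -14.67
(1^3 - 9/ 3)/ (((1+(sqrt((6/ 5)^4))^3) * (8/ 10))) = -78125/ 124562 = -0.63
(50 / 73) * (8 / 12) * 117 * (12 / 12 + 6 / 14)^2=390000 / 3577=109.03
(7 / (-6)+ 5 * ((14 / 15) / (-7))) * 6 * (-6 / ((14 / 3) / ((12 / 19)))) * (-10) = -11880 / 133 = -89.32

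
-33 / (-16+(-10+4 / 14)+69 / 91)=1001 / 757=1.32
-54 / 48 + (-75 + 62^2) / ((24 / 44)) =165809 / 24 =6908.71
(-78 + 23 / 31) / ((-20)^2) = -479 / 2480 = -0.19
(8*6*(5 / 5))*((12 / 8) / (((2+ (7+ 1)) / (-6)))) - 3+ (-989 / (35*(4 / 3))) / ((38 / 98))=-7665 / 76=-100.86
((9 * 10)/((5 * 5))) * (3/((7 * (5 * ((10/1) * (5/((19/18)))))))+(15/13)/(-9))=-51759/113750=-0.46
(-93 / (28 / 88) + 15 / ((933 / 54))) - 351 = -1398543 / 2177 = -642.42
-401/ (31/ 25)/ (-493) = 10025/ 15283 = 0.66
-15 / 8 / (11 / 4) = -15 / 22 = -0.68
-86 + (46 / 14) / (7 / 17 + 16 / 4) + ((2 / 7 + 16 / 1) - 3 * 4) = -42509 / 525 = -80.97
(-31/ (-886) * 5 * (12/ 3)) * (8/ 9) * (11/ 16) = 1705/ 3987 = 0.43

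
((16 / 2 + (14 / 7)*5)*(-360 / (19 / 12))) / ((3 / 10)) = -259200 / 19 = -13642.11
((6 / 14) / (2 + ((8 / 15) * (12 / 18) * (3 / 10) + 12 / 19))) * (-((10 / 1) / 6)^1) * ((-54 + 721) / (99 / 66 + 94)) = -4752375 / 2608487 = -1.82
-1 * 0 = 0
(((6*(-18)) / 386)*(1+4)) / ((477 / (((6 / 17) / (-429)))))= 60 / 24866699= 0.00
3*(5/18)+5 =35/6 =5.83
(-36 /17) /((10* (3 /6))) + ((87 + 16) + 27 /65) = 113806 /1105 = 102.99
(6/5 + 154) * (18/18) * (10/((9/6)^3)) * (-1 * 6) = -24832/9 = -2759.11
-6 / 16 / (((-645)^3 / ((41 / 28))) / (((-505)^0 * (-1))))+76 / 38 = 40071527959 / 20035764000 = 2.00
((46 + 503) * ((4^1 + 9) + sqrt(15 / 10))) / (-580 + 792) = 549 * sqrt(6) / 424 + 7137 / 212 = 36.84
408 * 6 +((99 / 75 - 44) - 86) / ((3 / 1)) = 180383 / 75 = 2405.11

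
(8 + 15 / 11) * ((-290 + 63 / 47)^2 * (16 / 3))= 303336629872 / 72897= 4161167.54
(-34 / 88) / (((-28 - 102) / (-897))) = -1173 / 440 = -2.67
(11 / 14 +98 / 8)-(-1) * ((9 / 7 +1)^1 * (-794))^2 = 645569019 / 196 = 3293719.48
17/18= 0.94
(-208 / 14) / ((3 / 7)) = -104 / 3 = -34.67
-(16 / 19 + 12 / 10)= -194 / 95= -2.04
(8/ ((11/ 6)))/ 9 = 16/ 33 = 0.48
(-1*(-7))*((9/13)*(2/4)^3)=63/104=0.61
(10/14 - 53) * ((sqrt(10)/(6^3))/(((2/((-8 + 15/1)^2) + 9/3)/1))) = -427 * sqrt(10)/5364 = -0.25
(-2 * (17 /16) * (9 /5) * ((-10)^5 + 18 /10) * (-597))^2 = 2085719482321268440761 /40000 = 52142987058031711.02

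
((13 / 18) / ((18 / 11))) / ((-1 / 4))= -1.77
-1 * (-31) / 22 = 31 / 22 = 1.41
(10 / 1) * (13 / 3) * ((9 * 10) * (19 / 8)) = 18525 / 2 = 9262.50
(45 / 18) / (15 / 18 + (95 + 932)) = 15 / 6167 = 0.00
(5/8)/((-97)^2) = 5/75272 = 0.00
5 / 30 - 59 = -58.83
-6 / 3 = -2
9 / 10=0.90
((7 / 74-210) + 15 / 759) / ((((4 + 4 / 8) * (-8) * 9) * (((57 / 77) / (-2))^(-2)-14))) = -1418541919 / 14672805840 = -0.10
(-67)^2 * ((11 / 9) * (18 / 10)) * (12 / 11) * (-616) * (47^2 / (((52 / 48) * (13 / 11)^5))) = -141661537595512704 / 24134045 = -5869780121.63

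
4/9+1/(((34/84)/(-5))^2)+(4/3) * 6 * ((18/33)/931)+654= 21497110358/26636841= 807.04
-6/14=-3/7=-0.43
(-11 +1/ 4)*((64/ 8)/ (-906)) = 43/ 453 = 0.09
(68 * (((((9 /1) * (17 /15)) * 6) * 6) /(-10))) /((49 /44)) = -2746656 /1225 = -2242.17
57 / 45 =19 / 15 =1.27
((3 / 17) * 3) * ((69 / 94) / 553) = 621 / 883694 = 0.00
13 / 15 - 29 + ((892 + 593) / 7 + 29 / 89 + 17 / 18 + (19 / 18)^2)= 188120017 / 1009260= 186.39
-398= -398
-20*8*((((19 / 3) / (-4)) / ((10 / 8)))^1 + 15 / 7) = -140.19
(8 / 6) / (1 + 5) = 2 / 9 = 0.22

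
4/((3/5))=20/3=6.67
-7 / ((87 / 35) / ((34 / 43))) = -8330 / 3741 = -2.23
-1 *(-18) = 18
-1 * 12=-12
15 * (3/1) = 45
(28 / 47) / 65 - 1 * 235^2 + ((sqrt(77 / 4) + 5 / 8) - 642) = -1365373981 / 24440 + sqrt(77) / 2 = -55861.98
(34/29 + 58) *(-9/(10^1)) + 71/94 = -715573/13630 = -52.50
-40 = -40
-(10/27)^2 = -100/729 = -0.14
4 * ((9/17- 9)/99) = -64/187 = -0.34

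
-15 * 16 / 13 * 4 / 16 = -60 / 13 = -4.62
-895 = -895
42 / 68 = 21 / 34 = 0.62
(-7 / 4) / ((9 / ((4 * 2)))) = -14 / 9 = -1.56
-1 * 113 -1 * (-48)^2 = -2417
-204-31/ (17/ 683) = -24641/ 17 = -1449.47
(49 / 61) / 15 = 49 / 915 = 0.05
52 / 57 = 0.91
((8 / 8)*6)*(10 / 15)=4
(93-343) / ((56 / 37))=-4625 / 28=-165.18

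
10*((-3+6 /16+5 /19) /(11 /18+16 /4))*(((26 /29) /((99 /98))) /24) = -1143415 /6036756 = -0.19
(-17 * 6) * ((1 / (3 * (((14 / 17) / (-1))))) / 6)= 289 / 42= 6.88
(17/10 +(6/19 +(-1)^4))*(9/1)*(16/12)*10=6876/19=361.89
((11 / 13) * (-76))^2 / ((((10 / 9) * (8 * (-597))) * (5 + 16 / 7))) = -305767 / 2858635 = -0.11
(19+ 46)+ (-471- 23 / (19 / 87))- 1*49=-10646 / 19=-560.32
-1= -1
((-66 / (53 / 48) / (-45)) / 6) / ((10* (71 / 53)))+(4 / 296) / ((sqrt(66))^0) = 11837 / 394050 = 0.03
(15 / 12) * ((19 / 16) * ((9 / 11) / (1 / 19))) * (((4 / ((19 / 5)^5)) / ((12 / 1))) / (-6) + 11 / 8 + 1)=2117002145 / 38629888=54.80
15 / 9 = 5 / 3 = 1.67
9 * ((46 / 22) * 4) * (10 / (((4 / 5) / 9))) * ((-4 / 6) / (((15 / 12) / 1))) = -49680 / 11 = -4516.36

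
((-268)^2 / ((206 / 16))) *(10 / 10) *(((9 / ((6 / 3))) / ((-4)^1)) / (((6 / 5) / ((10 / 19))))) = -5386800 / 1957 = -2752.58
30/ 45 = 2/ 3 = 0.67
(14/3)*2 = 28/3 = 9.33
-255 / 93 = -85 / 31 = -2.74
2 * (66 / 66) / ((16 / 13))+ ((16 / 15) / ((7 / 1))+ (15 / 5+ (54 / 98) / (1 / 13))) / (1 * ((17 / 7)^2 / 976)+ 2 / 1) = 77907971 / 11512440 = 6.77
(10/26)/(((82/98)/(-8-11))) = -8.73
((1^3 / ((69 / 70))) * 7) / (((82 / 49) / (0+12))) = 48020 / 943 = 50.92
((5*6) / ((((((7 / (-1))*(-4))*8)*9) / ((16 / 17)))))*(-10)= -50 / 357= -0.14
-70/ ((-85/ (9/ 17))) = 126/ 289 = 0.44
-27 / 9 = -3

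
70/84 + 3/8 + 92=2237/24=93.21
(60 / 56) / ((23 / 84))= 90 / 23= 3.91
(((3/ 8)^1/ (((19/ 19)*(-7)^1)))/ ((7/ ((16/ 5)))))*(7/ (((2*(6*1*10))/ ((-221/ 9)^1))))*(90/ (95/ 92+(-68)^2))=782/ 1145585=0.00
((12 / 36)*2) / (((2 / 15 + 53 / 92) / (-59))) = -54280 / 979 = -55.44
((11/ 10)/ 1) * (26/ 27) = 143/ 135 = 1.06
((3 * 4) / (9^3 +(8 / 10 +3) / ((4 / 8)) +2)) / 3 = 20 / 3693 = 0.01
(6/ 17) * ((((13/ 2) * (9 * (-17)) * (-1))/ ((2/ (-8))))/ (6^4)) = -13/ 12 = -1.08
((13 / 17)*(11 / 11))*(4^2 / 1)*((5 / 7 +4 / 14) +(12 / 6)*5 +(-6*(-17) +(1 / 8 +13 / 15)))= 355654 / 255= 1394.72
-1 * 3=-3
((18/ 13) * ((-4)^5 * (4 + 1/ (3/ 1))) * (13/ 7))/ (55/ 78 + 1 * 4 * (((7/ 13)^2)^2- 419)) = 13687345152/ 2009216699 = 6.81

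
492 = 492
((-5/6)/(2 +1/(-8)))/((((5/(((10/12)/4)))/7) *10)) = -7/540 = -0.01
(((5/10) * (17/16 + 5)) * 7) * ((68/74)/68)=679/2368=0.29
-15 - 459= -474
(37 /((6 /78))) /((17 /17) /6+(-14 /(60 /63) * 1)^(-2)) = 2808.03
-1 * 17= -17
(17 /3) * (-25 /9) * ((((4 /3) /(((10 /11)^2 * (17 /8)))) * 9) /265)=-968 /2385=-0.41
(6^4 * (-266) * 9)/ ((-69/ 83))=85839264/ 23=3732141.91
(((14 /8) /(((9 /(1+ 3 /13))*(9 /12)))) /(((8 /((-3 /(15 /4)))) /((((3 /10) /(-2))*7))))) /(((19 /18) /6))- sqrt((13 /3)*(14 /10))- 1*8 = -48224 /6175- sqrt(1365) /15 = -10.27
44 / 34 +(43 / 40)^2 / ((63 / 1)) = 1.31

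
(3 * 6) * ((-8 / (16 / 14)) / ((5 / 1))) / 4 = -63 / 10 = -6.30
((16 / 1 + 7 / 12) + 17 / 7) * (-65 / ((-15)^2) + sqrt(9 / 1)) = 97417 / 1890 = 51.54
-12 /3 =-4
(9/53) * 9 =1.53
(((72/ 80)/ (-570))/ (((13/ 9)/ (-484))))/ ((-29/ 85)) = -55539/ 35815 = -1.55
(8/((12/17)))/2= 17/3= 5.67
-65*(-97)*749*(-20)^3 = -37779560000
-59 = -59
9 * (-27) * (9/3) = -729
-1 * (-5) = 5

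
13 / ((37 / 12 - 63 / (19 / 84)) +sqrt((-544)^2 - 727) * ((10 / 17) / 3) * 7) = 53795085396 / 7215317142911 +804192480 * sqrt(32801) / 7215317142911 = 0.03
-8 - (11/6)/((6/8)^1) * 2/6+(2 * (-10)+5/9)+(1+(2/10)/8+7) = -21853/1080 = -20.23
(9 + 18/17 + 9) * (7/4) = 567/17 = 33.35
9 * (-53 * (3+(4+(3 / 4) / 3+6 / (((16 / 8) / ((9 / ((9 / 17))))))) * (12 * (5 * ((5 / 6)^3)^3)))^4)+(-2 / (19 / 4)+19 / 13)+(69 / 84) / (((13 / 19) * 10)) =-10127516996928438689094026057796457360220281 / 122315778303087352258788065280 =-82798124145793.97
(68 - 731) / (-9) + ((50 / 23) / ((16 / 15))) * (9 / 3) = 44039 / 552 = 79.78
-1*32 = -32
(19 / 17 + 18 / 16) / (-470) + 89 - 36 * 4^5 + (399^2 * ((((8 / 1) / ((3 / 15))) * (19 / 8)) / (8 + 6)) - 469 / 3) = 40014987281 / 38352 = 1043361.16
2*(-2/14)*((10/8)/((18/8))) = -10/63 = -0.16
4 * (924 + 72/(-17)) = 3679.06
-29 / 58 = -1 / 2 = -0.50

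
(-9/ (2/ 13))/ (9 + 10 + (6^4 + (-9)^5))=117/ 115468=0.00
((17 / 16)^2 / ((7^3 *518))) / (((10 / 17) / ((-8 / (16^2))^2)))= 4913 / 465761730560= 0.00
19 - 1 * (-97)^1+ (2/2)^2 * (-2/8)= 463/4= 115.75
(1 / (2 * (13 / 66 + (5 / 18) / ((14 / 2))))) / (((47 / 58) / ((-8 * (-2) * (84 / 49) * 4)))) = 551232 / 1927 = 286.06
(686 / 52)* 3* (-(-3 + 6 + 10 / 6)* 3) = -554.08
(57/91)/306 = 19/9282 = 0.00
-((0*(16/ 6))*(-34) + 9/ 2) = -9/ 2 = -4.50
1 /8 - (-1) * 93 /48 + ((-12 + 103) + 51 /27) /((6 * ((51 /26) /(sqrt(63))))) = 64.71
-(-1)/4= 1/4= 0.25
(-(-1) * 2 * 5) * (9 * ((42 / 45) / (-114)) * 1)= -14 / 19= -0.74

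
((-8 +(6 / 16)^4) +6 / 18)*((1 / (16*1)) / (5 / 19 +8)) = -1785335 / 30867456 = -0.06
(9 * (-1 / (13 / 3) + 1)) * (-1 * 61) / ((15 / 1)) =-366 / 13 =-28.15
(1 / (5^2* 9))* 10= 2 / 45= 0.04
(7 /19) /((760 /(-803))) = -5621 /14440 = -0.39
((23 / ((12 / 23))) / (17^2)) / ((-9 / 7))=-3703 / 31212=-0.12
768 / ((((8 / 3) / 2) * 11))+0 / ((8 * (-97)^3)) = 576 / 11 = 52.36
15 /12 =5 /4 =1.25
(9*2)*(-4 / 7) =-72 / 7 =-10.29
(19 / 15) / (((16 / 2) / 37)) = 703 / 120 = 5.86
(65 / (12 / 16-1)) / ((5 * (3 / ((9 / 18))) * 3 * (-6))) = 13 / 27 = 0.48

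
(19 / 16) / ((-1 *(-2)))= 0.59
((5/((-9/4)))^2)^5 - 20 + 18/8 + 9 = 40837962545965/13947137604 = 2928.05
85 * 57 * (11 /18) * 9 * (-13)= -692835 /2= -346417.50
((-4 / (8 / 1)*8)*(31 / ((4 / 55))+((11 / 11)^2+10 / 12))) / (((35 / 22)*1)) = -113014 / 105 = -1076.32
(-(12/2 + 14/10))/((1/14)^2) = -7252/5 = -1450.40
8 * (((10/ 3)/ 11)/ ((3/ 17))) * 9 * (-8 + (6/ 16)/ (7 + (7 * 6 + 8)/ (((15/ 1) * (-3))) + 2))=-983.21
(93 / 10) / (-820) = -93 / 8200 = -0.01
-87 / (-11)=87 / 11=7.91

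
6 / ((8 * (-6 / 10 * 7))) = -5 / 28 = -0.18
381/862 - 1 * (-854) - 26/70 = 25767309/30170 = 854.07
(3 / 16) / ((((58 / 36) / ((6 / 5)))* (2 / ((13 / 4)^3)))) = 177957 / 74240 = 2.40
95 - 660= -565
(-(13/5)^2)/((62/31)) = -169/50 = -3.38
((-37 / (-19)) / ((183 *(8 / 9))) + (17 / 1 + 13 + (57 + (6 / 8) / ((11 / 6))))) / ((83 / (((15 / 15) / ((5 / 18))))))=80246241 / 21163340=3.79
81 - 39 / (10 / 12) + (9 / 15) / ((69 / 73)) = 4006 / 115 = 34.83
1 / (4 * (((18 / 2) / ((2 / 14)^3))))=1 / 12348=0.00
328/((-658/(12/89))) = -1968/29281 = -0.07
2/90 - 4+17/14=-1741/630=-2.76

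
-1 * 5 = -5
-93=-93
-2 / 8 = -1 / 4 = -0.25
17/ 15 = 1.13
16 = 16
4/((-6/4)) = -8/3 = -2.67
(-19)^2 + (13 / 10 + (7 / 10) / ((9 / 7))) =16328 / 45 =362.84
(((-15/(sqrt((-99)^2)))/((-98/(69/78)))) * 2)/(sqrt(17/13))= 115 * sqrt(221)/714714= 0.00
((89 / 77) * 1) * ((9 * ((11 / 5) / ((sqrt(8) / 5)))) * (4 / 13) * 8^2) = 51264 * sqrt(2) / 91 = 796.68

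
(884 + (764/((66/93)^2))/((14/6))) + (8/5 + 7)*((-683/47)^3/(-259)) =26615664522616/16268544985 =1636.02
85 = 85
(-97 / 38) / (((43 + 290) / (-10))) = 0.08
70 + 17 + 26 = 113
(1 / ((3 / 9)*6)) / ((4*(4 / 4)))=1 / 8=0.12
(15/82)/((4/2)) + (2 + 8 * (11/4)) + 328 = 57743/164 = 352.09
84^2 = 7056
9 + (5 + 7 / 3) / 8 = 119 / 12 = 9.92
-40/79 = -0.51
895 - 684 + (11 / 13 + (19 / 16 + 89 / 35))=1569397 / 7280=215.58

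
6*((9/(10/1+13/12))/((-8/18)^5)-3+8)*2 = -4272249/8512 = -501.91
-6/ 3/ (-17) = 2/ 17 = 0.12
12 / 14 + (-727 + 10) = -5013 / 7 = -716.14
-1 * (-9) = 9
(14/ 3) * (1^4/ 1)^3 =14/ 3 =4.67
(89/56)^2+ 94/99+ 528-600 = -21274445/310464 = -68.52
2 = 2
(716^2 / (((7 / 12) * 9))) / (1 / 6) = 585892.57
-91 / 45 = -2.02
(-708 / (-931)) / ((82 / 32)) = 11328 / 38171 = 0.30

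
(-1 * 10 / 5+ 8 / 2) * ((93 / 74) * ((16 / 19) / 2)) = 744 / 703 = 1.06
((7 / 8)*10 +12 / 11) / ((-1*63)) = -433 / 2772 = -0.16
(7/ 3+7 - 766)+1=-2267/ 3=-755.67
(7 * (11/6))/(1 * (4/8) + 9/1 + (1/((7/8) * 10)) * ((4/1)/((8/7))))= 35/27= 1.30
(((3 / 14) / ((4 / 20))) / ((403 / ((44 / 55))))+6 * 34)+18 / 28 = 1154607 / 5642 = 204.64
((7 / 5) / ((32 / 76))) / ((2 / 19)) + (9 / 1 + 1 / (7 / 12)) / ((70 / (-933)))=-111.22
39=39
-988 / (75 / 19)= -18772 / 75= -250.29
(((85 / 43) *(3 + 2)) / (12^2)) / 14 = 425 / 86688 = 0.00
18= 18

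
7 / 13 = 0.54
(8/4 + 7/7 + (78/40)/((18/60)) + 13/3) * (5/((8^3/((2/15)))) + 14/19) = 893993/87552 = 10.21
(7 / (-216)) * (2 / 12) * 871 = -6097 / 1296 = -4.70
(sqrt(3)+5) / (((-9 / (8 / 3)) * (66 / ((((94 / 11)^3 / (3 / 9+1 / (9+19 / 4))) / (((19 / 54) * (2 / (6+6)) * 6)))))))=-166116800 / 1694363 - 33223360 * sqrt(3) / 1694363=-132.00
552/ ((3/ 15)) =2760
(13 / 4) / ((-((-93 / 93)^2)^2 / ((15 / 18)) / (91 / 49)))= -845 / 168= -5.03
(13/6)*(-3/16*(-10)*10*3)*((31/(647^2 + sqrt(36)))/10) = 1209/1339568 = 0.00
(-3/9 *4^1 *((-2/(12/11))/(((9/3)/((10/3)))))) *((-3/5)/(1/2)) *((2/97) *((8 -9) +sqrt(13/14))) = 176/2619 -88 *sqrt(182)/18333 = 0.00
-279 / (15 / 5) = -93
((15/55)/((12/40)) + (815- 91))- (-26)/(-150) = 597907/825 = 724.74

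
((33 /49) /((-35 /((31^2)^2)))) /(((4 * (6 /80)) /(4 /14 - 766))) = 108901596320 /2401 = 45356766.48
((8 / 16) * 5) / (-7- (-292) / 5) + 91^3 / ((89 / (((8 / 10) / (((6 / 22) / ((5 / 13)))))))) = 1310988347 / 137238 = 9552.66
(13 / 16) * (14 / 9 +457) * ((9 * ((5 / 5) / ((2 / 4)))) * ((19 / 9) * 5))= 5096845 / 72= 70789.51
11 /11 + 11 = 12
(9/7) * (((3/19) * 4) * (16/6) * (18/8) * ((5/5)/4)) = 1.22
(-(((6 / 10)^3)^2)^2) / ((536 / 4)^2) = -531441 / 4383789062500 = -0.00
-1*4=-4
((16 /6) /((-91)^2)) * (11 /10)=44 /124215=0.00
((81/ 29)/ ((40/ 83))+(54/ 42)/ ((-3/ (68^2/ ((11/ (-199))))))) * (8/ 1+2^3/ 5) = 19216380906/ 55825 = 344225.36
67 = 67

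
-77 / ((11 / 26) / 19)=-3458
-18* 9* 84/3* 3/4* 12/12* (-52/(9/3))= 58968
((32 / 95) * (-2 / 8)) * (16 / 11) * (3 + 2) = -128 / 209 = -0.61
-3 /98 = -0.03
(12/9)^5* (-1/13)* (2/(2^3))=-256/3159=-0.08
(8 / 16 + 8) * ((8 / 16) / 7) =17 / 28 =0.61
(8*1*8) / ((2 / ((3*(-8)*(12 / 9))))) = -1024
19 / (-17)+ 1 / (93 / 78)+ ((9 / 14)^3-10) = -14480065 / 1446088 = -10.01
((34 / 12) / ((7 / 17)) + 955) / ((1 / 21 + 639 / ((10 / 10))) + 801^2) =40399 / 26974082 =0.00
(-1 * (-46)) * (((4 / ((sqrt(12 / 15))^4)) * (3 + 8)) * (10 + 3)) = 82225 / 2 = 41112.50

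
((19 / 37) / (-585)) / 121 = -19 / 2619045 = -0.00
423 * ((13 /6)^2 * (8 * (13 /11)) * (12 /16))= 309777 /22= 14080.77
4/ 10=0.40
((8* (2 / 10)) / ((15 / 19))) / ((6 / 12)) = 304 / 75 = 4.05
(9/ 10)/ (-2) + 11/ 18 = 29/ 180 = 0.16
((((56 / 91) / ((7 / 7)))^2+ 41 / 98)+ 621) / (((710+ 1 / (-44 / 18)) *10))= 113280233 / 1292746910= 0.09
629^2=395641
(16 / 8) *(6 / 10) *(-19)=-114 / 5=-22.80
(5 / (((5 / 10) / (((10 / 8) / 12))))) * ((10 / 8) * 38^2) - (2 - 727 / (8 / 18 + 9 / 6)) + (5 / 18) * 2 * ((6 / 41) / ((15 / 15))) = 25854973 / 11480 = 2252.18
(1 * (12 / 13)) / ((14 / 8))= 48 / 91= 0.53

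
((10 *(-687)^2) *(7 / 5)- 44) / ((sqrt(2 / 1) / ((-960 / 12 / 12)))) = -31148157.42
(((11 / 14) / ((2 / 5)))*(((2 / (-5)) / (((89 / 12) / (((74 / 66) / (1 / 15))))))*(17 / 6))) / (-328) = 0.02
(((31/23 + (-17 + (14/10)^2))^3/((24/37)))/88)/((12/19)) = -343064736474751/4818132000000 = -71.20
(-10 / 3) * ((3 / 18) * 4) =-20 / 9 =-2.22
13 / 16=0.81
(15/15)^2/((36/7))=7/36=0.19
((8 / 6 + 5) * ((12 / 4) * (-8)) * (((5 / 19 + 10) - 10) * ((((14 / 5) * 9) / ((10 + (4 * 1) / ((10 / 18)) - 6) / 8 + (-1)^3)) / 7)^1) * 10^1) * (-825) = 2970000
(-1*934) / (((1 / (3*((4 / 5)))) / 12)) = -134496 / 5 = -26899.20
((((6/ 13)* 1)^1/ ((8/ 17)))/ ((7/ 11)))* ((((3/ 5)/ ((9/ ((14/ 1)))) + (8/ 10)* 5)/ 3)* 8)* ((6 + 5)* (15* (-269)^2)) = 22029293396/ 91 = 242080147.21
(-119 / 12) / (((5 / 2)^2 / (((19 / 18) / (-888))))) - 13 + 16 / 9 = -13450939 / 1198800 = -11.22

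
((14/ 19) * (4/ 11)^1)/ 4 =14/ 209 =0.07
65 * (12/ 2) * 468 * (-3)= -547560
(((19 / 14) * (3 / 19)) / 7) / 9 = 1 / 294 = 0.00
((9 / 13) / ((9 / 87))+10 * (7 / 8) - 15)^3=12167 / 140608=0.09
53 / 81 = 0.65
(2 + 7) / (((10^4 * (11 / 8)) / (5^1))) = 9 / 2750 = 0.00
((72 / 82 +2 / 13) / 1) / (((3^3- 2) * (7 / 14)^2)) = 88 / 533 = 0.17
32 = 32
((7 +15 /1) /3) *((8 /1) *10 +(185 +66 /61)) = 357082 /183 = 1951.27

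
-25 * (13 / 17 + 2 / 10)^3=-551368 / 24565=-22.45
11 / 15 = 0.73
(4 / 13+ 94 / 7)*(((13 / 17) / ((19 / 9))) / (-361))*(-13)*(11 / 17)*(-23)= -37001250 / 13875757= -2.67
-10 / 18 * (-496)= 2480 / 9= 275.56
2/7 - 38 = -264/7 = -37.71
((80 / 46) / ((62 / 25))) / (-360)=-25 / 12834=-0.00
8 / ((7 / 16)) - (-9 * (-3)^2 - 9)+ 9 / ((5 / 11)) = 4483 / 35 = 128.09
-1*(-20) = 20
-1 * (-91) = 91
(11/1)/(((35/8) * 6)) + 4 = 4.42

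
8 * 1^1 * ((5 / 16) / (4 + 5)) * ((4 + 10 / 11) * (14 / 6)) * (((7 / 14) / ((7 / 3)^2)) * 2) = 45 / 77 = 0.58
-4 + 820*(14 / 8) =1431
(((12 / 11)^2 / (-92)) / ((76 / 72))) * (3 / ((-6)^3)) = 9 / 52877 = 0.00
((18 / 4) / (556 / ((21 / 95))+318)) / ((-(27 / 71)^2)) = -497 / 45252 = -0.01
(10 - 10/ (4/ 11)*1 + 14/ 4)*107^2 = -160286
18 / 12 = 3 / 2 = 1.50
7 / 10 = 0.70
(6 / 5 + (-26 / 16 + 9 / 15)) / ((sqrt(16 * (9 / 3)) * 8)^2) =7 / 122880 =0.00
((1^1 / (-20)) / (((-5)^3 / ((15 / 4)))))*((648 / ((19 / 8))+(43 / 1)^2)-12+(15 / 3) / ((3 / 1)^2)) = 180439 / 57000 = 3.17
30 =30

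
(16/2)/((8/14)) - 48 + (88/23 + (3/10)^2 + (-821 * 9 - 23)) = -17116793/2300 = -7442.08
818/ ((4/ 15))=6135/ 2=3067.50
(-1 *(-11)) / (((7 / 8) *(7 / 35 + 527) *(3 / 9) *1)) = 330 / 4613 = 0.07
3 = 3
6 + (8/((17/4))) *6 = 294/17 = 17.29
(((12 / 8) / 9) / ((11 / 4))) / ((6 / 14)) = 14 / 99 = 0.14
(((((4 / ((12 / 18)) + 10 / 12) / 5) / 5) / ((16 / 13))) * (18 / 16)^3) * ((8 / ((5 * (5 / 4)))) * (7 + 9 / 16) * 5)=15671799 / 1024000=15.30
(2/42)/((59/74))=0.06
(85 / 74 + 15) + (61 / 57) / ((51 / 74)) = 3807901 / 215118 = 17.70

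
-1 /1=-1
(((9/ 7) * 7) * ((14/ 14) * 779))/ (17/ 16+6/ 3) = 112176/ 49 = 2289.31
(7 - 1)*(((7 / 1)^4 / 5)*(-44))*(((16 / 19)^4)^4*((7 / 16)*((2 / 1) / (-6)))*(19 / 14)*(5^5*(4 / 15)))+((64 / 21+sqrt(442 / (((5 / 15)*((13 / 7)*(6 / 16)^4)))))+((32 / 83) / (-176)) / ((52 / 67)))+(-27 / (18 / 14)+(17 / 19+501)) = 64*sqrt(714) / 9+10123108548736782549489325039021 / 7567761462138527202454902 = 1337852.23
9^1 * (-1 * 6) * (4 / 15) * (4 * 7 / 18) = -22.40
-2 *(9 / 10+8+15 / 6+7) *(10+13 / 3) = -7912 / 15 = -527.47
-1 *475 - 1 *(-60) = -415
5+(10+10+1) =26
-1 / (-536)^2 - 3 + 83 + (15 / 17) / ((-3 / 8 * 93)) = 36325704659 / 454214976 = 79.97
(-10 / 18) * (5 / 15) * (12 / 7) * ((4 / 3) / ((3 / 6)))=-160 / 189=-0.85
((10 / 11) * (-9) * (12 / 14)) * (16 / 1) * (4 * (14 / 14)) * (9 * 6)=-1866240 / 77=-24236.88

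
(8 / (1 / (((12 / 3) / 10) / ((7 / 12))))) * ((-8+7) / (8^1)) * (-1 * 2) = 48 / 35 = 1.37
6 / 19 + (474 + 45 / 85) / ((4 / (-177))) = -27128913 / 1292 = -20997.61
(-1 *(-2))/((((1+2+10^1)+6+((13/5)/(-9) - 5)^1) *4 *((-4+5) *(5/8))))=36/617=0.06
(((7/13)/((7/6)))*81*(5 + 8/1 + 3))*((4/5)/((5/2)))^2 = 497664/8125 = 61.25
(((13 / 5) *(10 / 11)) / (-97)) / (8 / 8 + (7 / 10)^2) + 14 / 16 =1092081 / 1271864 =0.86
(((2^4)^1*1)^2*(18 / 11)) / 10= 2304 / 55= 41.89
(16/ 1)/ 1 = 16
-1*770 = -770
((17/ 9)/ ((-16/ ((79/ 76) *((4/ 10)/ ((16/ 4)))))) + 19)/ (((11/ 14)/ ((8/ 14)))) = 2078017/ 150480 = 13.81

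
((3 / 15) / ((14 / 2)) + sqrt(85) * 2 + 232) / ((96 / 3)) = sqrt(85) / 16 + 8121 / 1120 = 7.83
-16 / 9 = -1.78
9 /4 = 2.25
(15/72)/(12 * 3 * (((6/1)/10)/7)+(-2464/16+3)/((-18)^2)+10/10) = 4725/82094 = 0.06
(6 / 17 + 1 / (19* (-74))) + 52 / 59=1739625 / 1410218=1.23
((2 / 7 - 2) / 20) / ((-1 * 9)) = 1 / 105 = 0.01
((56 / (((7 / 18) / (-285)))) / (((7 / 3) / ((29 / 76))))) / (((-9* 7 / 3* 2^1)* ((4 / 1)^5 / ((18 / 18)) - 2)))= 3915 / 25039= 0.16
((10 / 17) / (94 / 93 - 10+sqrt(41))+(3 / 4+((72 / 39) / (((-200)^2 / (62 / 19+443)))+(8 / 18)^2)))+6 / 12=781802870029213 / 585492750765000 - 86490 * sqrt(41) / 5852879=1.24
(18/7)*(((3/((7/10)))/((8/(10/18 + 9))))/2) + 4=1037/98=10.58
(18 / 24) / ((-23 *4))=-3 / 368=-0.01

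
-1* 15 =-15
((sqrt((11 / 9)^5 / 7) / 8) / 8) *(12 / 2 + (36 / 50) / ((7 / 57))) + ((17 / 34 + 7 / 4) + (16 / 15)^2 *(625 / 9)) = 20933 *sqrt(77) / 1587600 + 26329 / 324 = 81.38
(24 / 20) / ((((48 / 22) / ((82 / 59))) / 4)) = 902 / 295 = 3.06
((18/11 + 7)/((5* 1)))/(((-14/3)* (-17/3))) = 171/2618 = 0.07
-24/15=-8/5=-1.60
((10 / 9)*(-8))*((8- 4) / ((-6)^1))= 160 / 27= 5.93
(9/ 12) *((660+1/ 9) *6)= 5941/ 2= 2970.50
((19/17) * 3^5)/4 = 4617/68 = 67.90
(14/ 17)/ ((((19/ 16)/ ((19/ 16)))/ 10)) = 8.24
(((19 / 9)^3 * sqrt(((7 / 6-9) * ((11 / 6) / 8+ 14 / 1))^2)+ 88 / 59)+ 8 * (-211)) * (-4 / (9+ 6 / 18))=7900399027 / 28903392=273.34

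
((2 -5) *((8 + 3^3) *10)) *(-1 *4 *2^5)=134400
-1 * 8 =-8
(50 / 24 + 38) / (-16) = -481 / 192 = -2.51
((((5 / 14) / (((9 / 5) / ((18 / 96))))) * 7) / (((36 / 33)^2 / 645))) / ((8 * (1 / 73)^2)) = 3465848375 / 36864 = 94017.15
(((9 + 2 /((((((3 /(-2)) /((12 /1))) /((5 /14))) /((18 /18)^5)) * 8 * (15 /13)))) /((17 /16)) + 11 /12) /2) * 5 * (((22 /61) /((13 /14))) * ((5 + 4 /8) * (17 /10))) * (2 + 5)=3549777 /6344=559.55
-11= -11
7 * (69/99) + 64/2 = 1217/33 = 36.88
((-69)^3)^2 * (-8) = -863345304648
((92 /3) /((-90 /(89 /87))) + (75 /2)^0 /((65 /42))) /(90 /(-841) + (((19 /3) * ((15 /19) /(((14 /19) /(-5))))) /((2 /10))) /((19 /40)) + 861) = 9223508 /15613762905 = 0.00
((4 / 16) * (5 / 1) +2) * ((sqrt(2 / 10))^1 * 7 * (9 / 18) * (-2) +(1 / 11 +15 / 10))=-5.00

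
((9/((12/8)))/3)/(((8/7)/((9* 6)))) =189/2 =94.50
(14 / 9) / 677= 14 / 6093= 0.00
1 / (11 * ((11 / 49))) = 49 / 121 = 0.40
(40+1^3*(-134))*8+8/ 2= -748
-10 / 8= -5 / 4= -1.25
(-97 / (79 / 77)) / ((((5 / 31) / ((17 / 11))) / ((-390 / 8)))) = 13955487 / 316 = 44162.93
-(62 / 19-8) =90 / 19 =4.74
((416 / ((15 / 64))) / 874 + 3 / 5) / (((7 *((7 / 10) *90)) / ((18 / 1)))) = 6898 / 64239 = 0.11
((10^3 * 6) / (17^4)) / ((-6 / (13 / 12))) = -3250 / 250563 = -0.01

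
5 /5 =1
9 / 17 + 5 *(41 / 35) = 760 / 119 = 6.39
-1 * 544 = -544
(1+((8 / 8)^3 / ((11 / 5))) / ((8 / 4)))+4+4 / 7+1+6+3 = 2433 / 154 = 15.80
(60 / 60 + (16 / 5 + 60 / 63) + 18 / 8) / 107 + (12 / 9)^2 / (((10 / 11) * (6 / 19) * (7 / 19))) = 16.88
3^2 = 9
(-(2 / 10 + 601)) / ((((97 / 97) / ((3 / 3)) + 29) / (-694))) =347694 / 25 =13907.76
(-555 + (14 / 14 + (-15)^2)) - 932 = -1261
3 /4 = 0.75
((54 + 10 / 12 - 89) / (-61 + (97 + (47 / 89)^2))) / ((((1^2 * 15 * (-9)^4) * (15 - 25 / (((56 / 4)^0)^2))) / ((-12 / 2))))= -324761 / 56562052950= -0.00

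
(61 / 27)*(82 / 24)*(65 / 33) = 162565 / 10692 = 15.20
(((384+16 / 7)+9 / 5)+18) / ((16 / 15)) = 42639 / 112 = 380.71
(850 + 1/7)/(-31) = -5951/217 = -27.42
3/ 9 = 1/ 3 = 0.33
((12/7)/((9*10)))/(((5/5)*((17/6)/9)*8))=9/1190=0.01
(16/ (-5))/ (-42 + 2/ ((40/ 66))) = 32/ 387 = 0.08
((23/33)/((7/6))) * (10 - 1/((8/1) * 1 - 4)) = 897/154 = 5.82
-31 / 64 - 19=-1247 / 64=-19.48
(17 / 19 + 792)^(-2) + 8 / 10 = 181563741 / 226954225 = 0.80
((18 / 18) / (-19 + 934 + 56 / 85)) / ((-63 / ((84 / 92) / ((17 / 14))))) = -70 / 5370339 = -0.00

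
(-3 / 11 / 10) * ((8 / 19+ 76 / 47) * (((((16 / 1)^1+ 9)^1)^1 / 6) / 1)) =-2275 / 9823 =-0.23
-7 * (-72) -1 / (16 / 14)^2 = 32207 / 64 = 503.23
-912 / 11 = -82.91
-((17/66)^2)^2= -83521/18974736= -0.00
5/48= 0.10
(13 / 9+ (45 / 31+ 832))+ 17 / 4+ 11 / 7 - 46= 6208333 / 7812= 794.72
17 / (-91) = -17 / 91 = -0.19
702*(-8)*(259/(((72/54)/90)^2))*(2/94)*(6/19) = -39763596600/893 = -44528103.70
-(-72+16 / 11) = 776 / 11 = 70.55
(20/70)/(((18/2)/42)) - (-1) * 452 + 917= 4111/3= 1370.33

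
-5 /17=-0.29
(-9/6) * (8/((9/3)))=-4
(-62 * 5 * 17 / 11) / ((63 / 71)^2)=-26566070 / 43659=-608.49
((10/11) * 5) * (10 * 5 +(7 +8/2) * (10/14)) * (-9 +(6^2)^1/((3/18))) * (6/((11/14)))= 50301000/121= 415710.74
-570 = -570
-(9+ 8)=-17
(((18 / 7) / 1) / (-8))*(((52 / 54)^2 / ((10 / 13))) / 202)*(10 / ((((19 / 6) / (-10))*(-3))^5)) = -3515200000 / 141798761433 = -0.02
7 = 7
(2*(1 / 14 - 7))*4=-55.43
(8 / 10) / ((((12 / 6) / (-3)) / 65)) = -78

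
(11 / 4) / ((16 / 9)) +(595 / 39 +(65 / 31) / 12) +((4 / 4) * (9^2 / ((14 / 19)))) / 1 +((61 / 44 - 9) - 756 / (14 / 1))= 65.29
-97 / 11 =-8.82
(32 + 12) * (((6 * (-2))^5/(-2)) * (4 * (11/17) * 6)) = 1445216256/17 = 85012720.94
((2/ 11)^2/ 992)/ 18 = 1/ 540144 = 0.00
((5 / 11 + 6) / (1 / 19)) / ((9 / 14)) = 18886 / 99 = 190.77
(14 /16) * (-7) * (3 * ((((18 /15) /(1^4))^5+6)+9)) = -8033697 /25000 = -321.35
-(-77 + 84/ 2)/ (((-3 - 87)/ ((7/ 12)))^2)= 343/ 233280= 0.00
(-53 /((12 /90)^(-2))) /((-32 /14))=371 /900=0.41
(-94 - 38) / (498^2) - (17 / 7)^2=-5973302 / 1012683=-5.90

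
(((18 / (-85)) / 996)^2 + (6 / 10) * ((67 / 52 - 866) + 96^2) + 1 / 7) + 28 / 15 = 136227739124611 / 27176071650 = 5012.78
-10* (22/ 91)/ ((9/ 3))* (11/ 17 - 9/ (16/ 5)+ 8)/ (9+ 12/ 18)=-87285/ 179452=-0.49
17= 17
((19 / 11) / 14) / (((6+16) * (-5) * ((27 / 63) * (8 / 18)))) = -57 / 9680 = -0.01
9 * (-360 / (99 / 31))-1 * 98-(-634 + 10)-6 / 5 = -26936 / 55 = -489.75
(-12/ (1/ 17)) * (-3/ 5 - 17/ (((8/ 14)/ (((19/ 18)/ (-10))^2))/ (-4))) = -399823/ 2700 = -148.08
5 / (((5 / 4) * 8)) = 1 / 2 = 0.50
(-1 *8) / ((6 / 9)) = -12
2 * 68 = 136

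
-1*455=-455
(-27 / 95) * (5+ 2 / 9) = -1.48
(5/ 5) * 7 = 7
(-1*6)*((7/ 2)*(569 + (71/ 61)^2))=-44568090/ 3721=-11977.45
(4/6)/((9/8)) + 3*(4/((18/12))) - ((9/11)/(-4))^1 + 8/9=11507/1188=9.69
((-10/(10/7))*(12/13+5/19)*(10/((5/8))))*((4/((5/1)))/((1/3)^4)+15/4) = -11247684/1235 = -9107.44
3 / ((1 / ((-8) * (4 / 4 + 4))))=-120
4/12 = 1/3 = 0.33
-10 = -10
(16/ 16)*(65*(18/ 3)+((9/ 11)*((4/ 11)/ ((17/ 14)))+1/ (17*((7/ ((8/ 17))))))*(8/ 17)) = 1623398842/ 4161311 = 390.12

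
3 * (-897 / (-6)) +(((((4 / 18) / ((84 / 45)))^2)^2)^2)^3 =407141541798538708223833223041230220094881 / 907784931546351634835748413459499319296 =448.50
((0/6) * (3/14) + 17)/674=17/674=0.03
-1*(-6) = 6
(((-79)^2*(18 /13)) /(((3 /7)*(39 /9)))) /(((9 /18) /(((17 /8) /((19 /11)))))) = 73525221 /6422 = 11448.96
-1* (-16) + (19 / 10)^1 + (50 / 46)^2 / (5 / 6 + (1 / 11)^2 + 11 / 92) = 141226583 / 7382770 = 19.13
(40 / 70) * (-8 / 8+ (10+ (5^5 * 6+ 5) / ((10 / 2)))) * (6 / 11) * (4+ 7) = 90240 / 7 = 12891.43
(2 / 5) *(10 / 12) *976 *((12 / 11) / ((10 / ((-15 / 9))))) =-1952 / 33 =-59.15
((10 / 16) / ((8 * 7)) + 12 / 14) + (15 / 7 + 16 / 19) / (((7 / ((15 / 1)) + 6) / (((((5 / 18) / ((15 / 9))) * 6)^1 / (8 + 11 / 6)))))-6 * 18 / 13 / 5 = -2363079163 / 3166421440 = -0.75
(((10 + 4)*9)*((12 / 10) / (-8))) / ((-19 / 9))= 1701 / 190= 8.95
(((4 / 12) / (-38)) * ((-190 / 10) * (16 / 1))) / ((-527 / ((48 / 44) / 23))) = -32 / 133331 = -0.00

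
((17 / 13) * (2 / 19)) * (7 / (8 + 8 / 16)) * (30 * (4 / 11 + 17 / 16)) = 26355 / 5434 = 4.85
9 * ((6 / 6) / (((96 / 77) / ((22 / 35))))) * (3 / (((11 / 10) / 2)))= 99 / 4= 24.75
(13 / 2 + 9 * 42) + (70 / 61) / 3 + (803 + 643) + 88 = 702311 / 366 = 1918.88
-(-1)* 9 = 9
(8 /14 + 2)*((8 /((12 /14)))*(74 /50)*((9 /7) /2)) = 22.83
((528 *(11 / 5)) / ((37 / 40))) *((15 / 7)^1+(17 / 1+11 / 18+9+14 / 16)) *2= 74415.16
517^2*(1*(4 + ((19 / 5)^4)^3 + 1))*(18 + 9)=15973066557435402512658 / 244140625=65425680619255.41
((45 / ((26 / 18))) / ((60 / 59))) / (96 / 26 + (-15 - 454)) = -1593 / 24196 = -0.07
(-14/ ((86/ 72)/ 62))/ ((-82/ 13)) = 203112/ 1763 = 115.21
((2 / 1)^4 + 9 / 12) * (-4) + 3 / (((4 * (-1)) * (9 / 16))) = -205 / 3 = -68.33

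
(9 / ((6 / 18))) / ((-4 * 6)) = -9 / 8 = -1.12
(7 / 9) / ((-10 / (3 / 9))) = -7 / 270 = -0.03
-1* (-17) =17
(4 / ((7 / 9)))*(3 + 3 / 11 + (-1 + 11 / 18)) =1142 / 77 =14.83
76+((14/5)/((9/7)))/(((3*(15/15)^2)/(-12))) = 3028/45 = 67.29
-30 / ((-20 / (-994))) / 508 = -2.94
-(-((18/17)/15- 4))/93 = -334/7905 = -0.04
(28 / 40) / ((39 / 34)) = 119 / 195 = 0.61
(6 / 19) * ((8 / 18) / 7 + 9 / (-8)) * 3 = -535 / 532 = -1.01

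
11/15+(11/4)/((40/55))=2167/480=4.51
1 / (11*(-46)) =-1 / 506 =-0.00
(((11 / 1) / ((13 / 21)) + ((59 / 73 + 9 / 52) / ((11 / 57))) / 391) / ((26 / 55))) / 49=1451616885 / 1890916664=0.77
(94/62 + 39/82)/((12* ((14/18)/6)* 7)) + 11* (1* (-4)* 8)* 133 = -11662569089/249116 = -46815.82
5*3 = 15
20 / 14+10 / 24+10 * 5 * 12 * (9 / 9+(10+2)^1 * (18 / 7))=1605755 / 84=19116.13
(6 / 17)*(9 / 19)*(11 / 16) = 0.11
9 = 9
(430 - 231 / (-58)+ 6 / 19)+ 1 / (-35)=16749793 / 38570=434.27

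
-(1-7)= 6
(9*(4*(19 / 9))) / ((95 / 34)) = 136 / 5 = 27.20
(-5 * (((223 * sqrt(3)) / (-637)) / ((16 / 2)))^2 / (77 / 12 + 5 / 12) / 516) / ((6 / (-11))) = 2735095 / 183134911232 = 0.00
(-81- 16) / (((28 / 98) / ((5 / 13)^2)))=-16975 / 338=-50.22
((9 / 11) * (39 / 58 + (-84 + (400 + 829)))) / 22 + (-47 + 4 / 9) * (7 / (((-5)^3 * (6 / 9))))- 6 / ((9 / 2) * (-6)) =738056507 / 15790500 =46.74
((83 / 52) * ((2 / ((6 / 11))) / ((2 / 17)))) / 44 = 1411 / 1248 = 1.13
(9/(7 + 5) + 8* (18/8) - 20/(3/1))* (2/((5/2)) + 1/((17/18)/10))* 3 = 412.82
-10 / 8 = -5 / 4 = -1.25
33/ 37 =0.89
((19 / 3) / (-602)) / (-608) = 1 / 57792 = 0.00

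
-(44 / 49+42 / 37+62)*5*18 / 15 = -384.20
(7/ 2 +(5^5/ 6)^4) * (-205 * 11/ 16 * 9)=-215053558359838055/ 2304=-93339218038124.16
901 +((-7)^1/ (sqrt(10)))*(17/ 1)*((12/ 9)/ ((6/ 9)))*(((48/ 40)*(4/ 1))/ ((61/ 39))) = 901 - 111384*sqrt(10)/ 1525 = 670.03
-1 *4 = -4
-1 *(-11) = 11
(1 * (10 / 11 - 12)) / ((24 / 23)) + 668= 86773 / 132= 657.37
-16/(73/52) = -832/73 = -11.40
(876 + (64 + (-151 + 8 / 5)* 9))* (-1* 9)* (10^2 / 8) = 91035 / 2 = 45517.50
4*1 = 4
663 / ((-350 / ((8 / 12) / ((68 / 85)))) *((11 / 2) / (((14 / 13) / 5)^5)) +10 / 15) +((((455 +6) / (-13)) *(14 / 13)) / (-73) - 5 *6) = -208864505247521096 / 7085679245232991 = -29.48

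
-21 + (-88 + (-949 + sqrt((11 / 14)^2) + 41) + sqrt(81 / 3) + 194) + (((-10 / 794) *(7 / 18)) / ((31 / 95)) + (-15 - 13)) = -659217632 / 775341 + 3 *sqrt(3) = -845.03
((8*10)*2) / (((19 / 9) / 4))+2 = 5798 / 19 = 305.16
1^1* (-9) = -9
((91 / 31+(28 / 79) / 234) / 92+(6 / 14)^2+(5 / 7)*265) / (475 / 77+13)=117067305839 / 11841835824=9.89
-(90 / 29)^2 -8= -14828 / 841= -17.63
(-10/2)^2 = 25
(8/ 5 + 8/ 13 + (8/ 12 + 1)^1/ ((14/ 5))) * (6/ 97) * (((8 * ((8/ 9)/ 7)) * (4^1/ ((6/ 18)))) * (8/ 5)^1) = 3.39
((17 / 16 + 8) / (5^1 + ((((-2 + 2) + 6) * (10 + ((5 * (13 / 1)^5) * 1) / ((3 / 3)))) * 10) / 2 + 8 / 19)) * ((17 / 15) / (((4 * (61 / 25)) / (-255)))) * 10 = -99524375 / 2065588545056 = -0.00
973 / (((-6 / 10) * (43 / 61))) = -296765 / 129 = -2300.50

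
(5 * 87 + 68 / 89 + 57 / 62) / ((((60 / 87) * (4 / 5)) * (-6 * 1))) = -69878951 / 529728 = -131.91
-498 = -498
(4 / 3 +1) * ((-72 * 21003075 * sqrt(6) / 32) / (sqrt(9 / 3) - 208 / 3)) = 11908743525 * sqrt(2) / 172948 +68806073700 * sqrt(6) / 43237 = 3995424.02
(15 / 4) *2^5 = 120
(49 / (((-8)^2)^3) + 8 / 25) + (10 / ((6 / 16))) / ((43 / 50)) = 26485090633 / 845414400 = 31.33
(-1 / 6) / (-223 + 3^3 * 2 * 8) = -1 / 1254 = -0.00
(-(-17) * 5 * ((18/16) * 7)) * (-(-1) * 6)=4016.25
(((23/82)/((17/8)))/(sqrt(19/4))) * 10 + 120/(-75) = -8/5 + 1840 * sqrt(19)/13243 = -0.99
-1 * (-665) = 665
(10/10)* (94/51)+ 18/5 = 1388/255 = 5.44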